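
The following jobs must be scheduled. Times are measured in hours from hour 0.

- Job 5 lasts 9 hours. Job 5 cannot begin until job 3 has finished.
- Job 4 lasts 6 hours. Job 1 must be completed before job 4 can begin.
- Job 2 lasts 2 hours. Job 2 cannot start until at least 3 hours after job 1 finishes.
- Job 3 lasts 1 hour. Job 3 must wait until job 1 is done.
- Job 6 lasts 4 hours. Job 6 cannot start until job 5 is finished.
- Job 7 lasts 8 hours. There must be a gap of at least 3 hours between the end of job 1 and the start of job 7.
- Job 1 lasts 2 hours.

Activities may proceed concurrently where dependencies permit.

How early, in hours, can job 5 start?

3

Job 1 can start immediately at hour 0; it finishes at hour 2.
Job 3 waits on job 1 (finishes hour 2), so it starts at hour 2 and finishes at 2 + 1 = hour 3.
Job 5 waits on job 3 (finishes hour 3), so the earliest it can start is hour 3.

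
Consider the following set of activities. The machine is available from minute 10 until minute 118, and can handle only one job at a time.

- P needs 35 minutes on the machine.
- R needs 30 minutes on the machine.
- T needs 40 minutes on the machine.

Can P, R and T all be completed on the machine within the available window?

The machine window is 118 − 10 = 108 minutes.
Running back to back, the jobs need 35 + 30 + 40 = 105 minutes on the machine.
Since 105 ≤ 108, they fit within the window.

Yes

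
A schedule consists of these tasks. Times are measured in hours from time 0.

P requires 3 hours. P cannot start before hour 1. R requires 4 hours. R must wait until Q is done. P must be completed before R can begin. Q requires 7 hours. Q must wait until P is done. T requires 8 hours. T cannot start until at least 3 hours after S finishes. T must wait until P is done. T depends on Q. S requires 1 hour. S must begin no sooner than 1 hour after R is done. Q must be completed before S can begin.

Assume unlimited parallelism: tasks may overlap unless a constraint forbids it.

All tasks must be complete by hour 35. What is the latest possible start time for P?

Nothing follows T; the deadline of hour 35 is its only limit. It must start by 35 − 8 = hour 27.
S must finish before T (must start by hour 27, minus 3-hour gap → hour 24). With a 1-hour duration, S must start by 24 − 1 = hour 23.
Since S (must start by hour 23, minus 1-hour gap → hour 22) depends on it, R must finish by hour 22. Backing off its 4-hour duration gives a latest start of hour 18.
Q has several dependents: R (must start by hour 18); S (must start by hour 23); T (must start by hour 27). The earliest of those limits is hour 18, so Q must start by 18 − 7 = hour 11.
For P: Q (must start by hour 11); R (must start by hour 18); T (must start by hour 27). The most restrictive is hour 11; with a 3-hour duration, P must start by hour 8.

8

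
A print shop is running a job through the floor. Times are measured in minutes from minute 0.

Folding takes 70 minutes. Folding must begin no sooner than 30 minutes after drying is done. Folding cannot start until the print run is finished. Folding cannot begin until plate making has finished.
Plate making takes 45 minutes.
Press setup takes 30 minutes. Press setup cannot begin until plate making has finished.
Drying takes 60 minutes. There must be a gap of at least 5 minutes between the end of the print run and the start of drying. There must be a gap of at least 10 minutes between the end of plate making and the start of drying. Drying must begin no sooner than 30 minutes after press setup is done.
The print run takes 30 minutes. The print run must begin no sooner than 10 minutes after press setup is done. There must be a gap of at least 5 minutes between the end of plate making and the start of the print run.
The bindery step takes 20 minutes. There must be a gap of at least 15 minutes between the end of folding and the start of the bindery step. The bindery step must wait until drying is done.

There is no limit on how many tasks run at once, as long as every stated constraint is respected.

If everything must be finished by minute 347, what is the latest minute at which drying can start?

152

To finish by minute 347, the bindery step (duration 20) must start no later than minute 327.
Folding has to be done before the bindery step (must start by minute 327, minus 15-minute gap → minute 312). That means finishing by minute 312, i.e. starting by 312 − 70 = minute 242.
Drying feeds folding (must start by minute 242, minus 30-minute gap → minute 212); the bindery step (must start by minute 327). Taking the minimum, drying must finish by minute 212 and start by 212 − 60 = minute 152.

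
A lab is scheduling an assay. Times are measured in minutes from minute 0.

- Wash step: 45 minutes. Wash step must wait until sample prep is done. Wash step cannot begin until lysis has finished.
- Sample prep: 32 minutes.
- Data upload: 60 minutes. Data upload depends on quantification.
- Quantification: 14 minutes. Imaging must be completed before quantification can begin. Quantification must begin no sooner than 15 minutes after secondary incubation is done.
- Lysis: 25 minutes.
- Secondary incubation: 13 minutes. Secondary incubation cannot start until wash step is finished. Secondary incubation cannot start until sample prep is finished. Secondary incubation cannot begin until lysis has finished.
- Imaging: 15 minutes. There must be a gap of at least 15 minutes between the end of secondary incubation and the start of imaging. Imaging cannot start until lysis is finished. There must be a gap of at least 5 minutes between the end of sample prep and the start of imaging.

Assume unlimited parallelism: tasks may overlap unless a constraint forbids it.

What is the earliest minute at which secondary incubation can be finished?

90

Lysis has no prerequisites, so it starts at minute 0 and finishes at minute 25.
Nothing blocks sample prep, so it runs from minute 0 to minute 32.
Wash step has to wait for sample prep (finishes minute 32); lysis (finishes minute 25). The latest of these is minute 32, so wash step runs minute 32 to 32 + 45 = minute 77.
Secondary incubation cannot start until wash step (finishes minute 77); sample prep (finishes minute 32); lysis (finishes minute 25). The controlling bound is minute 77, so secondary incubation finishes at 77 + 13 = minute 90.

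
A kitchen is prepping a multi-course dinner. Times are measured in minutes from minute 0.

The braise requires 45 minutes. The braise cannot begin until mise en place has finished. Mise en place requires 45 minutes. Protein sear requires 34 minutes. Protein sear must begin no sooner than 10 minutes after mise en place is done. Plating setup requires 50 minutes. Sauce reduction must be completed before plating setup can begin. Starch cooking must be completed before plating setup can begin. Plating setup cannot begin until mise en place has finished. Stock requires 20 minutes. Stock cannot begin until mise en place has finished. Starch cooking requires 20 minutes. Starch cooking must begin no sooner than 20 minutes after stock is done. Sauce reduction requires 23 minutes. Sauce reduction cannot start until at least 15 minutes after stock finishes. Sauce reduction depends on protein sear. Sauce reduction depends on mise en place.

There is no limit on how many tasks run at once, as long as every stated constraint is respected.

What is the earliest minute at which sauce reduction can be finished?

Nothing blocks mise en place, so it runs from minute 0 to minute 45.
Protein sear cannot begin until mise en place (finishes minute 45, plus 10-minute gap → minute 55). It runs from minute 55 to 55 + 34 = minute 89.
Stock waits on mise en place (finishes minute 45), so it starts at minute 45 and finishes at 45 + 20 = minute 65.
For sauce reduction: stock (finishes minute 65, plus 15-minute gap → minute 80); protein sear (finishes minute 89); mise en place (finishes minute 45). Taking the maximum gives a start of minute 89, and it finishes at 89 + 23 = minute 112.

112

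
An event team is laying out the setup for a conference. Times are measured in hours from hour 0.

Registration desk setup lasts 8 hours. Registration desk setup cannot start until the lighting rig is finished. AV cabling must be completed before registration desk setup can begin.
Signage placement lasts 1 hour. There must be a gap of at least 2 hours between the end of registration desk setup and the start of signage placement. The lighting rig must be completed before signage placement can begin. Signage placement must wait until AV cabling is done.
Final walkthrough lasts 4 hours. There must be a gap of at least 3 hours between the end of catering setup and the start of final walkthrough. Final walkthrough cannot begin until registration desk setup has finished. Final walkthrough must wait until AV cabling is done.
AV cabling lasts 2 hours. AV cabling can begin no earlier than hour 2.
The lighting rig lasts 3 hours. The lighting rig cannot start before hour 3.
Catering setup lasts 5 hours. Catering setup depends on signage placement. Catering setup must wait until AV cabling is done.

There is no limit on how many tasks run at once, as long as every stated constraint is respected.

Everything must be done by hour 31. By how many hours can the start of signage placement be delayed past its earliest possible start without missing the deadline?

After its own release at hour 2, AV cabling can start at hour 2 and finishes at hour 4.
The lighting rig waits on its own release at hour 3, so it starts at hour 3 and finishes at 3 + 3 = hour 6.
Registration desk setup has to wait for the lighting rig (finishes hour 6); AV cabling (finishes hour 4). The latest of these is hour 6, so registration desk setup runs hour 6 to 6 + 8 = hour 14.
Signage placement needs all of registration desk setup (finishes hour 14, plus 2-hour gap → hour 16); the lighting rig (finishes hour 6); AV cabling (finishes hour 4). That puts its earliest start at hour 16; it finishes at 16 + 1 = hour 17.

Working backward from the deadline:
Final walkthrough has no dependents, so it just needs to finish by hour 31. Starting by 31 − 4 = hour 27 achieves that.
Catering setup feeds into final walkthrough (must start by hour 27, minus 3-hour gap → hour 24); so catering setup must finish by hour 24 and therefore start by hour 19.
Since catering setup (must start by hour 19) depends on it, signage placement must finish by hour 19. Backing off its 1-hour duration gives a latest start of hour 18.
So signage placement can start as early as hour 16 and as late as hour 18, giving 18 − 16 = 2 hours of slack.

2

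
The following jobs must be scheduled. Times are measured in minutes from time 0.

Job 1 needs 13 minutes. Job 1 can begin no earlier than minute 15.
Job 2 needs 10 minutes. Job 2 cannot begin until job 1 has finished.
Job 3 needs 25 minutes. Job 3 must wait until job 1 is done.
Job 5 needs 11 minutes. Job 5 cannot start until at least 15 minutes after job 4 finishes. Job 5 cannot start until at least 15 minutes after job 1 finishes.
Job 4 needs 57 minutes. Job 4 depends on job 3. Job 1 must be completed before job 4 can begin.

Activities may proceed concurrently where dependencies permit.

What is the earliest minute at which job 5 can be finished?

After its own release at minute 15, job 1 can start at minute 15 and finishes at minute 28.
Job 3 cannot begin until job 1 (finishes minute 28). It runs from minute 28 to 28 + 25 = minute 53.
Job 4 cannot start until job 3 (finishes minute 53); job 1 (finishes minute 28). The controlling bound is minute 53, so job 4 finishes at 53 + 57 = minute 110.
Job 5 has to wait for job 4 (finishes minute 110, plus 15-minute gap → minute 125); job 1 (finishes minute 28, plus 15-minute gap → minute 43). The latest of these is minute 125, so job 5 runs minute 125 to 125 + 11 = minute 136.

136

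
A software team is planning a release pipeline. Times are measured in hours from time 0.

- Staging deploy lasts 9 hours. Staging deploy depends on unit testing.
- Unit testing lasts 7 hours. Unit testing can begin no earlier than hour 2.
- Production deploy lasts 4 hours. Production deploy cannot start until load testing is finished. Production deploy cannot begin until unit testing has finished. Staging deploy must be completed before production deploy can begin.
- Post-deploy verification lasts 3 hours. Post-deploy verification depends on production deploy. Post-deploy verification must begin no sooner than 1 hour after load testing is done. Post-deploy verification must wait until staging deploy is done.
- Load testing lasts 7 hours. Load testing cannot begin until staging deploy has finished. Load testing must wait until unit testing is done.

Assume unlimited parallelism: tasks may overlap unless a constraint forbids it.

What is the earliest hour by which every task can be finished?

32

Unit testing cannot begin until its own release at hour 2. It runs from hour 2 to 2 + 7 = hour 9.
Staging deploy cannot begin until unit testing (finishes hour 9). It runs from hour 9 to 9 + 9 = hour 18.
Load testing has to wait for staging deploy (finishes hour 18); unit testing (finishes hour 9). The latest of these is hour 18, so load testing runs hour 18 to 18 + 7 = hour 25.
For production deploy: load testing (finishes hour 25); unit testing (finishes hour 9); staging deploy (finishes hour 18). Taking the maximum gives a start of hour 25, and it finishes at 25 + 4 = hour 29.
Post-deploy verification has to wait for production deploy (finishes hour 29); load testing (finishes hour 25, plus 1-hour gap → hour 26); staging deploy (finishes hour 18). The latest of these is hour 29, so post-deploy verification runs hour 29 to 29 + 3 = hour 32.
All tasks are finished once the last one completes. Finish times: Unit testing at 9, Staging deploy at 18, Load testing at 25, Production deploy at 29, Post-deploy verification at 32. The latest is hour 32.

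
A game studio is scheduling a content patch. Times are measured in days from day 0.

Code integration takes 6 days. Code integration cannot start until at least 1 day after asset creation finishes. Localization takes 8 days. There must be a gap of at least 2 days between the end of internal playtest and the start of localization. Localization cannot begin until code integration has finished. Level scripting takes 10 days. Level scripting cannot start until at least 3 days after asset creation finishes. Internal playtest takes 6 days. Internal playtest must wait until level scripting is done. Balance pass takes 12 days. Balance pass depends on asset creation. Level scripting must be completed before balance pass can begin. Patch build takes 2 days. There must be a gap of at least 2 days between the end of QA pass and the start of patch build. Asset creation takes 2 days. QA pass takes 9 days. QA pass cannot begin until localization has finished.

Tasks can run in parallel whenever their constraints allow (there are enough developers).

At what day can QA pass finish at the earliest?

Nothing blocks asset creation, so it runs from day 0 to day 2.
Code integration waits on asset creation (finishes day 2, plus 1-day gap → day 3), so it starts at day 3 and finishes at 3 + 6 = day 9.
Level scripting waits on asset creation (finishes day 2, plus 3-day gap → day 5), so it starts at day 5 and finishes at 5 + 10 = day 15.
Internal playtest waits on level scripting (finishes day 15), so it starts at day 15 and finishes at 15 + 6 = day 21.
Localization needs all of internal playtest (finishes day 21, plus 2-day gap → day 23); code integration (finishes day 9). That puts its earliest start at day 23; it finishes at 23 + 8 = day 31.
QA pass waits on localization (finishes day 31), so it starts at day 31 and finishes at 31 + 9 = day 40.

40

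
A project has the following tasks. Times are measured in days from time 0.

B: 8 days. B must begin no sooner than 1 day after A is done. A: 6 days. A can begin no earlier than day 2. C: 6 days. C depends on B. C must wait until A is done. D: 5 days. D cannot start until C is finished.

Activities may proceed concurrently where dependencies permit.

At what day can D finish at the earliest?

28

A waits on its own release at day 2, so it starts at day 2 and finishes at 2 + 6 = day 8.
B cannot begin until A (finishes day 8, plus 1-day gap → day 9). It runs from day 9 to 9 + 8 = day 17.
C needs all of B (finishes day 17); A (finishes day 8). That puts its earliest start at day 17; it finishes at 17 + 6 = day 23.
After C (finishes day 23), D can start at day 23 and finishes at day 28.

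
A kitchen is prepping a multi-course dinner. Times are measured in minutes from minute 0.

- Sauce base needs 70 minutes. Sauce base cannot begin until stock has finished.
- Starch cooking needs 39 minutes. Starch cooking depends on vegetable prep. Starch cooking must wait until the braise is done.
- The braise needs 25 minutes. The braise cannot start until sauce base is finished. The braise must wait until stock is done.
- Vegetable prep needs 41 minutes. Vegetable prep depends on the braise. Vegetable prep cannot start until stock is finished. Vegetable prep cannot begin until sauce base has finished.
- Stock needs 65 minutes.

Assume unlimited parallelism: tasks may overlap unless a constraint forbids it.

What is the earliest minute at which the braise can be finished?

160

Nothing blocks stock, so it runs from minute 0 to minute 65.
Sauce base cannot begin until stock (finishes minute 65). It runs from minute 65 to 65 + 70 = minute 135.
For the braise: sauce base (finishes minute 135); stock (finishes minute 65). Taking the maximum gives a start of minute 135, and it finishes at 135 + 25 = minute 160.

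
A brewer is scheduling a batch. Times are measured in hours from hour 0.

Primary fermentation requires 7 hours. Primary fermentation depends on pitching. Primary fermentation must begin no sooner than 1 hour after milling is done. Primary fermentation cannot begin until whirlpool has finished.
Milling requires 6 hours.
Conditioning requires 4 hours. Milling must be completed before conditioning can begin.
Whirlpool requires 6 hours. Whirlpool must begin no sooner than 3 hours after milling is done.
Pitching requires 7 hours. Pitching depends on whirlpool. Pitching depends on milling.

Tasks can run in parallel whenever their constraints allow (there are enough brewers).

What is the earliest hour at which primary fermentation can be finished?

Milling has no prerequisites, so it starts at hour 0 and finishes at hour 6.
Whirlpool waits on milling (finishes hour 6, plus 3-hour gap → hour 9), so it starts at hour 9 and finishes at 9 + 6 = hour 15.
Pitching cannot start until whirlpool (finishes hour 15); milling (finishes hour 6). The controlling bound is hour 15, so pitching finishes at 15 + 7 = hour 22.
Primary fermentation has to wait for pitching (finishes hour 22); milling (finishes hour 6, plus 1-hour gap → hour 7); whirlpool (finishes hour 15). The latest of these is hour 22, so primary fermentation runs hour 22 to 22 + 7 = hour 29.

29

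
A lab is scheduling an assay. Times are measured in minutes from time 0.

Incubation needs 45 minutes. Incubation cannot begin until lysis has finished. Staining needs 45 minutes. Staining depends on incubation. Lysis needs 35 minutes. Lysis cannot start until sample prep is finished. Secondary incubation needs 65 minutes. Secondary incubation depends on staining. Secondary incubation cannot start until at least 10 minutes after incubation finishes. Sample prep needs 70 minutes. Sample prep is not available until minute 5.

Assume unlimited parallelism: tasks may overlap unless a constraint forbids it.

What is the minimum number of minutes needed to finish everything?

Sample prep waits on its own release at minute 5, so it starts at minute 5 and finishes at 5 + 70 = minute 75.
After sample prep (finishes minute 75), lysis can start at minute 75 and finishes at minute 110.
Incubation cannot begin until lysis (finishes minute 110). It runs from minute 110 to 110 + 45 = minute 155.
Staining waits on incubation (finishes minute 155), so it starts at minute 155 and finishes at 155 + 45 = minute 200.
Secondary incubation cannot start until staining (finishes minute 200); incubation (finishes minute 155, plus 10-minute gap → minute 165). The controlling bound is minute 200, so secondary incubation finishes at 200 + 65 = minute 265.
All tasks are finished once the last one completes. Finish times: Sample prep at 75, Lysis at 110, Incubation at 155, Staining at 200, Secondary incubation at 265. The latest is minute 265.

265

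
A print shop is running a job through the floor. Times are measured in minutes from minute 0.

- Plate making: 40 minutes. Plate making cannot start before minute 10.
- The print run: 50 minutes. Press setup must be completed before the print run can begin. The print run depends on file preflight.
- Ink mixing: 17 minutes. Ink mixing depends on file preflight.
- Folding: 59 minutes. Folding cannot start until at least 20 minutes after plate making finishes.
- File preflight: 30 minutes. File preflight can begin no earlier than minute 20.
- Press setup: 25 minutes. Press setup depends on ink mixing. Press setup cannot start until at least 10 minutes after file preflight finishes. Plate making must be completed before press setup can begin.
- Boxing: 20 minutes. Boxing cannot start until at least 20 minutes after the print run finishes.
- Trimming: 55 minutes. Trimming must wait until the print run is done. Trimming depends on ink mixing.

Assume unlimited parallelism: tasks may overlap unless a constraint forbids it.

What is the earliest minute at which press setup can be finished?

Plate making cannot begin until its own release at minute 10. It runs from minute 10 to 10 + 40 = minute 50.
File preflight cannot begin until its own release at minute 20. It runs from minute 20 to 20 + 30 = minute 50.
Ink mixing waits on file preflight (finishes minute 50), so it starts at minute 50 and finishes at 50 + 17 = minute 67.
Press setup has to wait for ink mixing (finishes minute 67); file preflight (finishes minute 50, plus 10-minute gap → minute 60); plate making (finishes minute 50). The latest of these is minute 67, so press setup runs minute 67 to 67 + 25 = minute 92.

92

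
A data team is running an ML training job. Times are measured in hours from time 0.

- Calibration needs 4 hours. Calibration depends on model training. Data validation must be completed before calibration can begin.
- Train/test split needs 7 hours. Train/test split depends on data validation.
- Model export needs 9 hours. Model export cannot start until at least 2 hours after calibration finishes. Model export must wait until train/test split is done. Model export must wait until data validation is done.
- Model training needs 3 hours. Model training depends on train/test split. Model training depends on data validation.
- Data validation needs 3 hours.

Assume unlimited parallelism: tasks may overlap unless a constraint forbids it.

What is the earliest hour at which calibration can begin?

13

Nothing blocks data validation, so it runs from hour 0 to hour 3.
Train/test split waits on data validation (finishes hour 3), so it starts at hour 3 and finishes at 3 + 7 = hour 10.
Model training needs all of train/test split (finishes hour 10); data validation (finishes hour 3). That puts its earliest start at hour 10; it finishes at 10 + 3 = hour 13.
Calibration waits on model training (finishes hour 13); data validation (finishes hour 3). The latest of these is hour 13, which is the earliest calibration can start.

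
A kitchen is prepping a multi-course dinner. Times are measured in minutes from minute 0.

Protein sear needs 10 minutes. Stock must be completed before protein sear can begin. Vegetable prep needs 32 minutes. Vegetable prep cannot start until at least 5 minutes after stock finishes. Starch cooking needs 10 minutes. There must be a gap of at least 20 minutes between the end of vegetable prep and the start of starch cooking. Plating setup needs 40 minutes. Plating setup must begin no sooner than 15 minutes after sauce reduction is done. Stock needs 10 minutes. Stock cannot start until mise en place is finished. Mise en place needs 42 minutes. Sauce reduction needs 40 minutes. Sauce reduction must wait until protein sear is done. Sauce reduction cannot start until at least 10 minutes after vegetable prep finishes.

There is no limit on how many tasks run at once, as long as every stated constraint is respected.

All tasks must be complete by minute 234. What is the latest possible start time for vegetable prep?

97

Plating setup has no dependents, so it just needs to finish by minute 234. Starting by 234 − 40 = minute 194 achieves that.
Sauce reduction has to be done before plating setup (must start by minute 194, minus 15-minute gap → minute 179). That means finishing by minute 179, i.e. starting by 179 − 40 = minute 139.
To finish by minute 234, starch cooking (duration 10) must start no later than minute 224.
Vegetable prep has several dependents: sauce reduction (must start by minute 139, minus 10-minute gap → minute 129); starch cooking (must start by minute 224, minus 20-minute gap → minute 204). The earliest of those limits is minute 129, so vegetable prep must start by 129 − 32 = minute 97.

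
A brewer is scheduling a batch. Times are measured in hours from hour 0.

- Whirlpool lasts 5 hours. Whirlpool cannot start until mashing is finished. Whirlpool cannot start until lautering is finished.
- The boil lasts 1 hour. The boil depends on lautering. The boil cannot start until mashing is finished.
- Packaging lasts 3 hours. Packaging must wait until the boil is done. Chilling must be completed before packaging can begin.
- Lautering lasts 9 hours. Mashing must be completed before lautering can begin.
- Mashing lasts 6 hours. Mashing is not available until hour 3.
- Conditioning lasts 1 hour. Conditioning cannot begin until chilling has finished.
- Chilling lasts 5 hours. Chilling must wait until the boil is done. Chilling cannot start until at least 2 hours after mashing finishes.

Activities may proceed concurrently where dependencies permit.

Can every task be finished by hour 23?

No

Mashing waits on its own release at hour 3, so it starts at hour 3 and finishes at 3 + 6 = hour 9.
Lautering waits on mashing (finishes hour 9), so it starts at hour 9 and finishes at 9 + 9 = hour 18.
Whirlpool has to wait for mashing (finishes hour 9); lautering (finishes hour 18). The latest of these is hour 18, so whirlpool runs hour 18 to 18 + 5 = hour 23.
The boil has to wait for lautering (finishes hour 18); mashing (finishes hour 9). The latest of these is hour 18, so the boil runs hour 18 to 18 + 1 = hour 19.
For chilling: the boil (finishes hour 19); mashing (finishes hour 9, plus 2-hour gap → hour 11). Taking the maximum gives a start of hour 19, and it finishes at 19 + 5 = hour 24.
Packaging cannot start until the boil (finishes hour 19); chilling (finishes hour 24). The controlling bound is hour 24, so packaging finishes at 24 + 3 = hour 27.
Conditioning cannot begin until chilling (finishes hour 24). It runs from hour 24 to 24 + 1 = hour 25.
The earliest everything can be done is hour 27, which is after the deadline of 23, so it is not possible.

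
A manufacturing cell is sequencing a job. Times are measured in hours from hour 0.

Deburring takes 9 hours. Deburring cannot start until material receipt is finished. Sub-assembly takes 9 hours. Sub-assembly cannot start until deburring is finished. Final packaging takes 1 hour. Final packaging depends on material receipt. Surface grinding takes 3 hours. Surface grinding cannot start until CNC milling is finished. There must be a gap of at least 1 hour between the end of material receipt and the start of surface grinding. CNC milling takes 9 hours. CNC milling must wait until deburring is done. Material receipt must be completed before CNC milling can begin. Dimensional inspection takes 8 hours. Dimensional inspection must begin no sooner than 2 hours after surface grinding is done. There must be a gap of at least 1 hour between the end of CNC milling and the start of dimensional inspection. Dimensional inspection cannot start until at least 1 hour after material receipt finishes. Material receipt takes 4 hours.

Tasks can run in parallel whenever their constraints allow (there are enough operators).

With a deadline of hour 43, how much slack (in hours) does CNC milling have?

8

Nothing blocks material receipt, so it runs from hour 0 to hour 4.
After material receipt (finishes hour 4), deburring can start at hour 4 and finishes at hour 13.
For CNC milling: deburring (finishes hour 13); material receipt (finishes hour 4). Taking the maximum gives a start of hour 13, and it finishes at 13 + 9 = hour 22.

Working backward from the deadline:
Nothing follows dimensional inspection; the deadline of hour 43 is its only limit. It must start by 43 − 8 = hour 35.
Surface grinding feeds into dimensional inspection (must start by hour 35, minus 2-hour gap → hour 33); so surface grinding must finish by hour 33 and therefore start by hour 30.
CNC milling feeds surface grinding (must start by hour 30); dimensional inspection (must start by hour 35, minus 1-hour gap → hour 34). Taking the minimum, CNC milling must finish by hour 30 and start by 30 − 9 = hour 21.
So CNC milling can start as early as hour 13 and as late as hour 21, giving 21 − 13 = 8 hours of slack.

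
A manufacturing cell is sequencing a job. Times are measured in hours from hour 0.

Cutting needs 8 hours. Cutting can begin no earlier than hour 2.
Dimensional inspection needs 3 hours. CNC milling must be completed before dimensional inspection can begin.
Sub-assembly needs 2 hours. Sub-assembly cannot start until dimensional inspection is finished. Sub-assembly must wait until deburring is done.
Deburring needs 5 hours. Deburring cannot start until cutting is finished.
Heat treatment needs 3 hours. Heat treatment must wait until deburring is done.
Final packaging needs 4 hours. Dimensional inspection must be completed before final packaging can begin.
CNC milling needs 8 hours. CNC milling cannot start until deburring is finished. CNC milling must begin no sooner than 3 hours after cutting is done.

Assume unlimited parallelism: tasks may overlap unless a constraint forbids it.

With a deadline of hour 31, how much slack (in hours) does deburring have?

1

Cutting waits on its own release at hour 2, so it starts at hour 2 and finishes at 2 + 8 = hour 10.
Deburring cannot begin until cutting (finishes hour 10). It runs from hour 10 to 10 + 5 = hour 15.

Working backward from the deadline:
Nothing follows sub-assembly; the deadline of hour 31 is its only limit. It must start by 31 − 2 = hour 29.
Final packaging must finish by hour 31; it takes 4 hours, so it must start by 31 − 4 = hour 27.
For dimensional inspection: sub-assembly (must start by hour 29); final packaging (must start by hour 27). The most restrictive is hour 27; with a 3-hour duration, dimensional inspection must start by hour 24.
CNC milling feeds into dimensional inspection (must start by hour 24); so CNC milling must finish by hour 24 and therefore start by hour 16.
Heat treatment must finish by hour 31; it takes 3 hours, so it must start by 31 − 3 = hour 28.
Deburring must finish in time for CNC milling (must start by hour 16); heat treatment (must start by hour 28); sub-assembly (must start by hour 29). The tightest is hour 16, so deburring must start by 16 − 5 = hour 11.
So deburring can start as early as hour 10 and as late as hour 11, giving 11 − 10 = 1 hour of slack.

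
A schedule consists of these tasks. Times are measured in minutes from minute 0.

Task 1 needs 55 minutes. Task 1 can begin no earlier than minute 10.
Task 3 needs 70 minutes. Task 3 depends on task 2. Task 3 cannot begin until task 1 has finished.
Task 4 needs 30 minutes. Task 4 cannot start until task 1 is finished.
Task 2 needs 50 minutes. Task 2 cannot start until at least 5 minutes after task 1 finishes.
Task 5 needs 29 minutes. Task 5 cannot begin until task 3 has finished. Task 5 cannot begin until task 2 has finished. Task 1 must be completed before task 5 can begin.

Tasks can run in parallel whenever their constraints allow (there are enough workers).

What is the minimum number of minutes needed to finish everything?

After its own release at minute 10, task 1 can start at minute 10 and finishes at minute 65.
Task 4 waits on task 1 (finishes minute 65), so it starts at minute 65 and finishes at 65 + 30 = minute 95.
Task 2 cannot begin until task 1 (finishes minute 65, plus 5-minute gap → minute 70). It runs from minute 70 to 70 + 50 = minute 120.
Task 3 has to wait for task 2 (finishes minute 120); task 1 (finishes minute 65). The latest of these is minute 120, so task 3 runs minute 120 to 120 + 70 = minute 190.
For task 5: task 3 (finishes minute 190); task 2 (finishes minute 120); task 1 (finishes minute 65). Taking the maximum gives a start of minute 190, and it finishes at 190 + 29 = minute 219.
All tasks are finished once the last one completes. Finish times: Task 1 at 65, Task 2 at 120, Task 3 at 190, Task 4 at 95, Task 5 at 219. The latest is minute 219.

219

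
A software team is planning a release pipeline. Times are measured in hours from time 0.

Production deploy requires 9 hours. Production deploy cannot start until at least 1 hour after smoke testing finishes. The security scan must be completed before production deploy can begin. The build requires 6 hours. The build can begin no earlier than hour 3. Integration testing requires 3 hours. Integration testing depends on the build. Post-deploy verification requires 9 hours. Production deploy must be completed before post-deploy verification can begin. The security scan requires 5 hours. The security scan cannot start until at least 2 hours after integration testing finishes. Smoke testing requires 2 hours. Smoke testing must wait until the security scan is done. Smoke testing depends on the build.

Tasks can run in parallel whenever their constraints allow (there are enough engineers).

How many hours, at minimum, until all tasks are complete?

40

The build cannot begin until its own release at hour 3. It runs from hour 3 to 3 + 6 = hour 9.
Integration testing cannot begin until the build (finishes hour 9). It runs from hour 9 to 9 + 3 = hour 12.
After integration testing (finishes hour 12, plus 2-hour gap → hour 14), the security scan can start at hour 14 and finishes at hour 19.
For smoke testing: the security scan (finishes hour 19); the build (finishes hour 9). Taking the maximum gives a start of hour 19, and it finishes at 19 + 2 = hour 21.
Production deploy needs all of smoke testing (finishes hour 21, plus 1-hour gap → hour 22); the security scan (finishes hour 19). That puts its earliest start at hour 22; it finishes at 22 + 9 = hour 31.
After production deploy (finishes hour 31), post-deploy verification can start at hour 31 and finishes at hour 40.
All tasks are finished once the last one completes. Finish times: The build at 9, Integration testing at 12, The security scan at 19, Smoke testing at 21, Production deploy at 31, Post-deploy verification at 40. The latest is hour 40.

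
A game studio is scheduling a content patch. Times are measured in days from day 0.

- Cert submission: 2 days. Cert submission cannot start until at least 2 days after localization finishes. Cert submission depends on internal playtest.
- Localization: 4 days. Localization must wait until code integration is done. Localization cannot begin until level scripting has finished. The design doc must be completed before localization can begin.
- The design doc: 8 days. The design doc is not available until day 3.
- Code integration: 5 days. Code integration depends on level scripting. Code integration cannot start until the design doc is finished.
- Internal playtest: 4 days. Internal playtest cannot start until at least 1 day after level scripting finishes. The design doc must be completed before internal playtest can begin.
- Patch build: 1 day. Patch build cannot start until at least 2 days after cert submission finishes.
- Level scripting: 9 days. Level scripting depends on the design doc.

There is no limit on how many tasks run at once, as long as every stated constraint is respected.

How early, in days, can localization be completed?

29

The design doc cannot begin until its own release at day 3. It runs from day 3 to 3 + 8 = day 11.
After the design doc (finishes day 11), level scripting can start at day 11 and finishes at day 20.
Code integration has to wait for level scripting (finishes day 20); the design doc (finishes day 11). The latest of these is day 20, so code integration runs day 20 to 20 + 5 = day 25.
Localization cannot start until code integration (finishes day 25); level scripting (finishes day 20); the design doc (finishes day 11). The controlling bound is day 25, so localization finishes at 25 + 4 = day 29.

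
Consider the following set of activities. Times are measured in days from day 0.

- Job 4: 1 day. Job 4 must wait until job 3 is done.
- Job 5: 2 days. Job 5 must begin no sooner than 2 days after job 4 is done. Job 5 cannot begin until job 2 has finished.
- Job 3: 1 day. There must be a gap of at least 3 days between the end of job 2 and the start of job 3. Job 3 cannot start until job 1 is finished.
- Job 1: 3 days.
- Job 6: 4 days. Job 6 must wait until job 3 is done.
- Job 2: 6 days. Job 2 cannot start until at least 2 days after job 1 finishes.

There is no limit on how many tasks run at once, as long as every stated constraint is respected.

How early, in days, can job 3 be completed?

15

Job 1 can start immediately at day 0; it finishes at day 3.
Job 2 cannot begin until job 1 (finishes day 3, plus 2-day gap → day 5). It runs from day 5 to 5 + 6 = day 11.
Job 3 needs all of job 2 (finishes day 11, plus 3-day gap → day 14); job 1 (finishes day 3). That puts its earliest start at day 14; it finishes at 14 + 1 = day 15.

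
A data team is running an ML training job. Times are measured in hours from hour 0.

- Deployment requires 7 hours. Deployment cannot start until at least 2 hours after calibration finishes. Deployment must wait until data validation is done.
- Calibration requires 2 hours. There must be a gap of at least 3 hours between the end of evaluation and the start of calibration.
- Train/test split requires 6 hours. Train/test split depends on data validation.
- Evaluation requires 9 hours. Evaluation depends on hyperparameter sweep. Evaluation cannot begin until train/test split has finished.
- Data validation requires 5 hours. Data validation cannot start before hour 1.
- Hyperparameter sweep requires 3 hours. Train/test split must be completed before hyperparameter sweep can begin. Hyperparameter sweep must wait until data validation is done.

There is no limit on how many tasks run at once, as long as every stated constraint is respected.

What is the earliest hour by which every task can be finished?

Data validation cannot begin until its own release at hour 1. It runs from hour 1 to 1 + 5 = hour 6.
Train/test split cannot begin until data validation (finishes hour 6). It runs from hour 6 to 6 + 6 = hour 12.
Hyperparameter sweep has to wait for train/test split (finishes hour 12); data validation (finishes hour 6). The latest of these is hour 12, so hyperparameter sweep runs hour 12 to 12 + 3 = hour 15.
Evaluation cannot start until hyperparameter sweep (finishes hour 15); train/test split (finishes hour 12). The controlling bound is hour 15, so evaluation finishes at 15 + 9 = hour 24.
Calibration waits on evaluation (finishes hour 24, plus 3-hour gap → hour 27), so it starts at hour 27 and finishes at 27 + 2 = hour 29.
For deployment: calibration (finishes hour 29, plus 2-hour gap → hour 31); data validation (finishes hour 6). Taking the maximum gives a start of hour 31, and it finishes at 31 + 7 = hour 38.
All tasks are finished once the last one completes. Finish times: Data validation at 6, Train/test split at 12, Hyperparameter sweep at 15, Evaluation at 24, Calibration at 29, Deployment at 38. The latest is hour 38.

38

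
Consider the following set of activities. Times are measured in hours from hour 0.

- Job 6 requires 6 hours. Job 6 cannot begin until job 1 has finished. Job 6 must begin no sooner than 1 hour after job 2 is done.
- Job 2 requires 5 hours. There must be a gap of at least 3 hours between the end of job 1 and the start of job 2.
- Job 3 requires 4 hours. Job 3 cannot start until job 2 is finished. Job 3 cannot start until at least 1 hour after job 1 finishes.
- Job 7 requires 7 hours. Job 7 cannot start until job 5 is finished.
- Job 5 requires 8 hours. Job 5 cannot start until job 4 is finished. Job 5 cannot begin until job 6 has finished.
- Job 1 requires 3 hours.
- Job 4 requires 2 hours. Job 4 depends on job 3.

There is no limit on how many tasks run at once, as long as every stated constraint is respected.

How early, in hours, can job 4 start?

Nothing blocks job 1, so it runs from hour 0 to hour 3.
After job 1 (finishes hour 3, plus 3-hour gap → hour 6), job 2 can start at hour 6 and finishes at hour 11.
For job 3: job 2 (finishes hour 11); job 1 (finishes hour 3, plus 1-hour gap → hour 4). Taking the maximum gives a start of hour 11, and it finishes at 11 + 4 = hour 15.
Job 4 waits on job 3 (finishes hour 15), so the earliest it can start is hour 15.

15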